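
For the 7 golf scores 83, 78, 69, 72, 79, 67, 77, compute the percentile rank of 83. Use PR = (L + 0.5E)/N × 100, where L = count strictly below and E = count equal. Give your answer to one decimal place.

92.9

N = 7.
Strictly below 83: 6. Equal to 83: 1.
PR = (6 + 0.5·1)/7 × 100 = 92.9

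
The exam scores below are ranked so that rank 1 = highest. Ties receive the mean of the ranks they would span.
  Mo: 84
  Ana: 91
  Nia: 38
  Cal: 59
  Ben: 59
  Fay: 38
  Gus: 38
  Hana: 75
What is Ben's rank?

Sorted (descending): 91, 84, 75, 59, 59, 38, 38, 38
The 2 values of 59 occupy positions 4–5 → average rank (4+5)/2 = 4.5.
The 3 values of 38 occupy positions 6–8 → average rank 7.
Ben has value 59 → rank 4.5.

4.5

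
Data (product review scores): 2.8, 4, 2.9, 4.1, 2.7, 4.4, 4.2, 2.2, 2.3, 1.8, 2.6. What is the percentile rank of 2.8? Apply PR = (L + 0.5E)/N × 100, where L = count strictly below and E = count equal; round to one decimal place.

50.0

N = 11.
Strictly below 2.8: 5. Equal to 2.8: 1.
PR = (5 + 0.5·1)/11 × 100 = 50.0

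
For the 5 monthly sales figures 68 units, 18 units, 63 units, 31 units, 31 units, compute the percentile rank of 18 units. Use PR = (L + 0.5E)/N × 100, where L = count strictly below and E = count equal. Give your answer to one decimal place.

N = 5.
Strictly below 18: 0. Equal to 18: 1.
PR = (0 + 0.5·1)/5 × 100 = 10.0

10.0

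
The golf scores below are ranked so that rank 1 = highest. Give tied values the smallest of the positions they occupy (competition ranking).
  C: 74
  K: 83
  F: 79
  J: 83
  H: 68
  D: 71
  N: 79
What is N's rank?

Sorted (descending): 83, 83, 79, 79, 74, 71, 68
The 2 values of 83 occupy positions 1–2 → each gets rank 1.
The 2 values of 79 occupy positions 3–4 → each gets rank 3.
N has value 79 → rank 3.

3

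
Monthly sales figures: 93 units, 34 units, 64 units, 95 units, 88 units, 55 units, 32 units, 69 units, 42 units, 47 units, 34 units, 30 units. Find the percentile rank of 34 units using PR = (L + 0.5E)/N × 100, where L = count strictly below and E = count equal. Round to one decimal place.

25.0

N = 12.
Strictly below 34: 2. Equal to 34: 2.
PR = (2 + 0.5·2)/12 × 100 = 25.0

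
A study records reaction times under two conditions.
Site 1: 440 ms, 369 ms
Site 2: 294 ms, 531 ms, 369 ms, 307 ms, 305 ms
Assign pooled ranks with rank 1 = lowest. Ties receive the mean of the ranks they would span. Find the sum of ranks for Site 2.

Sorted (ascending): 294, 305, 307, 369, 369, 440, 531
The 2 values of 369 occupy positions 4–5 → average rank (4+5)/2 = 4.5.
Site 2 values → pooled ranks: 294→1, 531→7, 369→4.5, 307→3, 305→2
Rank sum = 1 + 7 + 4.5 + 3 + 2 = 17.5

17.5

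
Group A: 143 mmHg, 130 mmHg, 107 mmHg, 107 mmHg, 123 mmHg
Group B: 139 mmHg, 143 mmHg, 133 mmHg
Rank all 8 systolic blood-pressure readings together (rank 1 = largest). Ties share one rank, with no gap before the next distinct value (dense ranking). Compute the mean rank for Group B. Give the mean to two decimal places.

2.00

Sorted (descending): 143, 143, 139, 133, 130, 123, 107, 107
The 2 values of 143 share dense rank 1.
The 2 values of 107 share dense rank 6.
Remaining distinct values take the next consecutive integers.
Group B values → pooled ranks: 139→2, 143→1, 133→3
Mean rank = (2 + 1 + 3) / 3 = 2.00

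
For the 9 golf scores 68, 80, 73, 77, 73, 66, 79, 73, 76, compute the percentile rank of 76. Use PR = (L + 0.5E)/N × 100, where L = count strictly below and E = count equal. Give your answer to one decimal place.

61.1

N = 9.
Strictly below 76: 5. Equal to 76: 1.
PR = (5 + 0.5·1)/9 × 100 = 61.1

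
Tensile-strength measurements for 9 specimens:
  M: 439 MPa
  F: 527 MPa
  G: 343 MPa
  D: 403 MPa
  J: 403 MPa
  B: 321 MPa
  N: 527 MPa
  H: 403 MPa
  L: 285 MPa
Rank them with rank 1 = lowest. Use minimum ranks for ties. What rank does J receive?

Sorted (ascending): 285, 321, 343, 403, 403, 403, 439, 527, 527
The 3 values of 403 occupy positions 4–6 → each gets rank 4.
The 2 values of 527 occupy positions 8–9 → each gets rank 8.
J has value 403 MPa → rank 4.

4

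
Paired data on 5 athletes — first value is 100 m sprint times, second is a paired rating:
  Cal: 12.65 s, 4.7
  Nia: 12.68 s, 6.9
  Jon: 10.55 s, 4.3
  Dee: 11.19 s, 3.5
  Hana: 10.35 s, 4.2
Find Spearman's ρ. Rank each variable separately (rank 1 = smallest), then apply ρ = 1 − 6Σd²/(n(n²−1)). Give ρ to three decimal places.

Ranks of variable 1: 4, 5, 2, 3, 1
Ranks of variable 2: 4, 5, 3, 1, 2
d = r₁ − r₂: 0, 0, -1, 2, -1
d²: 0, 0, 1, 4, 1; Σd² = 6
ρ = 1 − 6·6/(5·24) = 1 − 36/120 = 0.700

0.700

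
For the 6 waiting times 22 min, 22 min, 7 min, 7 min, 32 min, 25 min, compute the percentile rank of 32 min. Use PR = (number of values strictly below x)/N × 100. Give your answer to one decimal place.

N = 6.
Strictly below 32: 5. Equal to 32: 1.
PR = 5/6 × 100 = 83.3

83.3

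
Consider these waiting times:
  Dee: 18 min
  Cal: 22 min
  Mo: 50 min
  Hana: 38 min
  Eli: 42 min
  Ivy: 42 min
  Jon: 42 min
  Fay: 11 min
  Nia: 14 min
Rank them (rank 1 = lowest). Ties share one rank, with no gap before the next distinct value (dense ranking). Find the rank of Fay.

Sorted (ascending): 11, 14, 18, 22, 38, 42, 42, 42, 50
The 3 values of 42 share dense rank 6.
Remaining distinct values take the next consecutive integers.
Fay has value 11 min → rank 1.

1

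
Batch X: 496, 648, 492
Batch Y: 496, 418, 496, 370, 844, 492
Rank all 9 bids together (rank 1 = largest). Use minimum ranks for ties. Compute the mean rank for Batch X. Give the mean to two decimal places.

Sorted (descending): 844, 648, 496, 496, 496, 492, 492, 418, 370
The 3 values of 496 occupy positions 3–5 → each gets rank 3.
The 2 values of 492 occupy positions 6–7 → each gets rank 6.
Batch X values → pooled ranks: 496→3, 648→2, 492→6
Mean rank = (3 + 2 + 6) / 3 = 3.67

3.67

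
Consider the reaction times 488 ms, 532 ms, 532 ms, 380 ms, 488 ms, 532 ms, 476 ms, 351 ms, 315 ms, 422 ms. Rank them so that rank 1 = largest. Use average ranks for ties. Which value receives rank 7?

422

Sorted (descending): 532, 532, 532, 488, 488, 476, 422, 380, 351, 315
The 3 values of 532 occupy positions 1–3 → average rank 2.
The 2 values of 488 occupy positions 4–5 → average rank (4+5)/2 = 4.5.
Rank 7 → value 422.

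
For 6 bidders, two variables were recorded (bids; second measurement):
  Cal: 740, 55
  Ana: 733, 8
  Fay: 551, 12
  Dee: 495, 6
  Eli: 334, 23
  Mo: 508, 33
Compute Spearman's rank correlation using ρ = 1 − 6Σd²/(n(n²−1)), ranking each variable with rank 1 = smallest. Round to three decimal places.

Ranks of variable 1: 6, 5, 4, 2, 1, 3
Ranks of variable 2: 6, 2, 3, 1, 4, 5
d = r₁ − r₂: 0, 3, 1, 1, -3, -2
d²: 0, 9, 1, 1, 9, 4; Σd² = 24
ρ = 1 − 6·24/(6·35) = 1 − 144/210 = 0.314

0.314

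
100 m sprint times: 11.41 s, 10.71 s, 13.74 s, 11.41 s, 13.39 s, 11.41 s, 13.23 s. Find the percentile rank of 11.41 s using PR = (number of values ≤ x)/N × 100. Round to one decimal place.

N = 7.
Strictly below 11.41: 1. Equal to 11.41: 3.
PR = 4/7 × 100 = 57.1

57.1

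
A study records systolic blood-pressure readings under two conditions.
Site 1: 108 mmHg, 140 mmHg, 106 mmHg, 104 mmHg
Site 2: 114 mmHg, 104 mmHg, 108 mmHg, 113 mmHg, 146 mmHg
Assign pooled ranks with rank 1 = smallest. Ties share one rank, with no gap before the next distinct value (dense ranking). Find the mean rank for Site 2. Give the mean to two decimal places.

4.00

Sorted (ascending): 104, 104, 106, 108, 108, 113, 114, 140, 146
The 2 values of 104 share dense rank 1.
The 2 values of 108 share dense rank 3.
Remaining distinct values take the next consecutive integers.
Site 2 values → pooled ranks: 114→5, 104→1, 108→3, 113→4, 146→7
Mean rank = (5 + 1 + 3 + 4 + 7) / 5 = 4.00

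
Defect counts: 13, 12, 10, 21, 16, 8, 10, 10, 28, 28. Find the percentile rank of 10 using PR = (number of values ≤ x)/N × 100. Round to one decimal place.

N = 10.
Strictly below 10: 1. Equal to 10: 3.
PR = 4/10 × 100 = 40.0

40.0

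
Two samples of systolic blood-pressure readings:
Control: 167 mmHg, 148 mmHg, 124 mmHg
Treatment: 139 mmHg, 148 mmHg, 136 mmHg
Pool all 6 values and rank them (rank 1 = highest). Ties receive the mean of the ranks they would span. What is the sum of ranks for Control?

Sorted (descending): 167, 148, 148, 139, 136, 124
The 2 values of 148 occupy positions 2–3 → average rank (2+3)/2 = 2.5.
Control values → pooled ranks: 167→1, 148→2.5, 124→6
Rank sum = 1 + 2.5 + 6 = 9.5

9.5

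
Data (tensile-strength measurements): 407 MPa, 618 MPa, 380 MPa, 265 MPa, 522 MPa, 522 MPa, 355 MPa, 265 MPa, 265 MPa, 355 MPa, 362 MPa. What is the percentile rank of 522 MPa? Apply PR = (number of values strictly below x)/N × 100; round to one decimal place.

N = 11.
Strictly below 522: 8. Equal to 522: 2.
PR = 8/11 × 100 = 72.7

72.7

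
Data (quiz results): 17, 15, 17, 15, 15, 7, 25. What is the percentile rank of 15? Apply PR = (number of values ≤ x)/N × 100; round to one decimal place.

N = 7.
Strictly below 15: 1. Equal to 15: 3.
PR = 4/7 × 100 = 57.1

57.1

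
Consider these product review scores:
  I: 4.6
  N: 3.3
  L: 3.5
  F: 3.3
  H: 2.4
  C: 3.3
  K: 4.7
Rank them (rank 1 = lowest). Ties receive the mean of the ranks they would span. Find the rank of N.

Sorted (ascending): 2.4, 3.3, 3.3, 3.3, 3.5, 4.6, 4.7
The 3 values of 3.3 occupy positions 2–4 → average rank 3.
N has value 3.3 → rank 3.

3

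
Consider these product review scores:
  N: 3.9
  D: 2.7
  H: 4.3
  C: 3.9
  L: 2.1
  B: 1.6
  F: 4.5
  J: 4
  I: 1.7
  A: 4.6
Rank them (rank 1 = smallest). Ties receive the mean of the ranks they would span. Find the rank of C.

Sorted (ascending): 1.6, 1.7, 2.1, 2.7, 3.9, 3.9, 4, 4.3, 4.5, 4.6
The 2 values of 3.9 occupy positions 5–6 → average rank (5+6)/2 = 5.5.
C has value 3.9 → rank 5.5.

5.5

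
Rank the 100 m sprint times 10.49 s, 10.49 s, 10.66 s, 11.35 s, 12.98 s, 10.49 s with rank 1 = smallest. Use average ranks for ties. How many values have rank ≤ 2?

3

Sorted (ascending): 10.49, 10.49, 10.49, 10.66, 11.35, 12.98
The 3 values of 10.49 occupy positions 1–3 → average rank 2.
Ranks ≤ 2: {2, 2, 2} → 3 values.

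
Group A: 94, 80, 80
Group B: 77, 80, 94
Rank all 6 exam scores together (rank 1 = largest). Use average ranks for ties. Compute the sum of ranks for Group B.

11.5

Sorted (descending): 94, 94, 80, 80, 80, 77
The 2 values of 94 occupy positions 1–2 → average rank (1+2)/2 = 1.5.
The 3 values of 80 occupy positions 3–5 → average rank 4.
Group B values → pooled ranks: 77→6, 80→4, 94→1.5
Rank sum = 6 + 4 + 1.5 = 11.5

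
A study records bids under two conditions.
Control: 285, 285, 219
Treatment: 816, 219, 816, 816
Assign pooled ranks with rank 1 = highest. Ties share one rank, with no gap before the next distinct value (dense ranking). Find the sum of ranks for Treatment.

Sorted (descending): 816, 816, 816, 285, 285, 219, 219
The 3 values of 816 share dense rank 1.
The 2 values of 285 share dense rank 2.
The 2 values of 219 share dense rank 3.
Treatment values → pooled ranks: 816→1, 219→3, 816→1, 816→1
Rank sum = 1 + 3 + 1 + 1 = 6

6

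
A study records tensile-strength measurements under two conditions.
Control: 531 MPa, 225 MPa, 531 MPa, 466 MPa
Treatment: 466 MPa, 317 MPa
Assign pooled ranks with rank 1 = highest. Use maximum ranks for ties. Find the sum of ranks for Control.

14

Sorted (descending): 531, 531, 466, 466, 317, 225
The 2 values of 531 occupy positions 1–2 → each gets rank 2.
The 2 values of 466 occupy positions 3–4 → each gets rank 4.
Control values → pooled ranks: 531→2, 225→6, 531→2, 466→4
Rank sum = 2 + 6 + 2 + 4 = 14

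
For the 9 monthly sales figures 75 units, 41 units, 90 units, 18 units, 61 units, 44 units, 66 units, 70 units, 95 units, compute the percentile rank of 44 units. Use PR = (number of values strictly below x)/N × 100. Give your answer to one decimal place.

N = 9.
Strictly below 44: 2. Equal to 44: 1.
PR = 2/9 × 100 = 22.2

22.2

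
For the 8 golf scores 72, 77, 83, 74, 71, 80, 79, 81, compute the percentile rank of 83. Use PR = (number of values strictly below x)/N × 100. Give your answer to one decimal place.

N = 8.
Strictly below 83: 7. Equal to 83: 1.
PR = 7/8 × 100 = 87.5

87.5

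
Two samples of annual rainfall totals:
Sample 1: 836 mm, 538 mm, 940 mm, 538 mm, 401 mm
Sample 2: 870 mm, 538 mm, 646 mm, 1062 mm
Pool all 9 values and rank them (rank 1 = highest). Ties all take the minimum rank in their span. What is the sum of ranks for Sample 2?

15

Sorted (descending): 1062, 940, 870, 836, 646, 538, 538, 538, 401
The 3 values of 538 occupy positions 6–8 → each gets rank 6.
Sample 2 values → pooled ranks: 870→3, 538→6, 646→5, 1062→1
Rank sum = 3 + 6 + 5 + 1 = 15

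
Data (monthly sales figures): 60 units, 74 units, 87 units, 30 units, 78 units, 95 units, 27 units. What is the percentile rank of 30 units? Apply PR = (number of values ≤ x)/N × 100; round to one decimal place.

28.6

N = 7.
Strictly below 30: 1. Equal to 30: 1.
PR = 2/7 × 100 = 28.6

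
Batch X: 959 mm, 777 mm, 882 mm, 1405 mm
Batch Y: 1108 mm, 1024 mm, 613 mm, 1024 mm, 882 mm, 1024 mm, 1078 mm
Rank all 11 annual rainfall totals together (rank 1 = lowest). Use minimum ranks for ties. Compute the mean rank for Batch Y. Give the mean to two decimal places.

5.86

Sorted (ascending): 613, 777, 882, 882, 959, 1024, 1024, 1024, 1078, 1108, 1405
The 2 values of 882 occupy positions 3–4 → each gets rank 3.
The 3 values of 1024 occupy positions 6–8 → each gets rank 6.
Batch Y values → pooled ranks: 1108→10, 1024→6, 613→1, 1024→6, 882→3, 1024→6, 1078→9
Mean rank = (10 + 6 + 1 + 6 + 3 + 6 + 9) / 7 = 5.86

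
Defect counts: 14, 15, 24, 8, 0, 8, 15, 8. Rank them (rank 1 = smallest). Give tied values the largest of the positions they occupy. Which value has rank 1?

0

Sorted (ascending): 0, 8, 8, 8, 14, 15, 15, 24
The 3 values of 8 occupy positions 2–4 → each gets rank 4.
The 2 values of 15 occupy positions 6–7 → each gets rank 7.
Rank 1 → value 0.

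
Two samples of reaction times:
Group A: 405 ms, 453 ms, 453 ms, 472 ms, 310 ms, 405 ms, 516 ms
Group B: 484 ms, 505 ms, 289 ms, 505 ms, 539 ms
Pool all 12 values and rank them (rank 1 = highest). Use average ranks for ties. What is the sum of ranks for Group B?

Sorted (descending): 539, 516, 505, 505, 484, 472, 453, 453, 405, 405, 310, 289
The 2 values of 505 occupy positions 3–4 → average rank (3+4)/2 = 3.5.
The 2 values of 453 occupy positions 7–8 → average rank (7+8)/2 = 7.5.
The 2 values of 405 occupy positions 9–10 → average rank (9+10)/2 = 9.5.
Group B values → pooled ranks: 484→5, 505→3.5, 289→12, 505→3.5, 539→1
Rank sum = 5 + 3.5 + 12 + 3.5 + 1 = 25

25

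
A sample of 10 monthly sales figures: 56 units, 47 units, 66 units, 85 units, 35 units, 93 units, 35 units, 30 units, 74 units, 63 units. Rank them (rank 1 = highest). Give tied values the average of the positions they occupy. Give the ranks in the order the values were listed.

Sorted (descending): 93, 85, 74, 66, 63, 56, 47, 35, 35, 30
The 2 values of 35 occupy positions 8–9 → average rank (8+9)/2 = 8.5.

6, 7, 4, 2, 8.5, 1, 8.5, 10, 3, 5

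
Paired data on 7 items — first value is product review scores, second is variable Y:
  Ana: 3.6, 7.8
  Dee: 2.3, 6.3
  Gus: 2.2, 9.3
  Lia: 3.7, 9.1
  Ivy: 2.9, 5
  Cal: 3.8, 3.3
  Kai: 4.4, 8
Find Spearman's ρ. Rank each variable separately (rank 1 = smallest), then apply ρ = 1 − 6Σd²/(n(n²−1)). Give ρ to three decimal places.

Ranks of variable 1: 4, 2, 1, 5, 3, 6, 7
Ranks of variable 2: 4, 3, 7, 6, 2, 1, 5
d = r₁ − r₂: 0, -1, -6, -1, 1, 5, 2
d²: 0, 1, 36, 1, 1, 25, 4; Σd² = 68
ρ = 1 − 6·68/(7·48) = 1 − 408/336 = -0.214

-0.214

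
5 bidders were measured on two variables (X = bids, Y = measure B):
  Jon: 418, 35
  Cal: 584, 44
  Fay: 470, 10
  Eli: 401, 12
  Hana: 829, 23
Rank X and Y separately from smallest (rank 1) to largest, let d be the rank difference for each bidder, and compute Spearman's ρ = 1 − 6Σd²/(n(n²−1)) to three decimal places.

Ranks of variable 1: 2, 4, 3, 1, 5
Ranks of variable 2: 4, 5, 1, 2, 3
d = r₁ − r₂: -2, -1, 2, -1, 2
d²: 4, 1, 4, 1, 4; Σd² = 14
ρ = 1 − 6·14/(5·24) = 1 − 84/120 = 0.300

0.300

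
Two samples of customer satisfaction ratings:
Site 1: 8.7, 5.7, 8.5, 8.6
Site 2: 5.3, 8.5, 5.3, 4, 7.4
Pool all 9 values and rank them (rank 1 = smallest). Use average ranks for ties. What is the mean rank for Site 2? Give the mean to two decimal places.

Sorted (ascending): 4, 5.3, 5.3, 5.7, 7.4, 8.5, 8.5, 8.6, 8.7
The 2 values of 5.3 occupy positions 2–3 → average rank (2+3)/2 = 2.5.
The 2 values of 8.5 occupy positions 6–7 → average rank (6+7)/2 = 6.5.
Site 2 values → pooled ranks: 5.3→2.5, 8.5→6.5, 5.3→2.5, 4→1, 7.4→5
Mean rank = (2.5 + 6.5 + 2.5 + 1 + 5) / 5 = 3.50

3.50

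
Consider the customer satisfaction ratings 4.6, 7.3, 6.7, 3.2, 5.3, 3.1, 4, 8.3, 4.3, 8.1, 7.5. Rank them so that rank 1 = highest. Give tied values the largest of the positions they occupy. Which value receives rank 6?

5.3

Sorted (descending): 8.3, 8.1, 7.5, 7.3, 6.7, 5.3, 4.6, 4.3, 4, 3.2, 3.1
No ties — each value takes its position as its rank.
Rank 6 → value 5.3.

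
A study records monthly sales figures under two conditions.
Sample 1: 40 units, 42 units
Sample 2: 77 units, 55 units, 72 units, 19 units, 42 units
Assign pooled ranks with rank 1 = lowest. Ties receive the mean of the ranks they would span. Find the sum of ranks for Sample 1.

5.5

Sorted (ascending): 19, 40, 42, 42, 55, 72, 77
The 2 values of 42 occupy positions 3–4 → average rank (3+4)/2 = 3.5.
Sample 1 values → pooled ranks: 40→2, 42→3.5
Rank sum = 2 + 3.5 = 5.5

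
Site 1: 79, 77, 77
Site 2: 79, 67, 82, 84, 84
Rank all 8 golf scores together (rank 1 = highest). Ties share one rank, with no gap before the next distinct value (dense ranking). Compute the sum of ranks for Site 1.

11

Sorted (descending): 84, 84, 82, 79, 79, 77, 77, 67
The 2 values of 84 share dense rank 1.
The 2 values of 79 share dense rank 3.
The 2 values of 77 share dense rank 4.
Remaining distinct values take the next consecutive integers.
Site 1 values → pooled ranks: 79→3, 77→4, 77→4
Rank sum = 3 + 4 + 4 = 11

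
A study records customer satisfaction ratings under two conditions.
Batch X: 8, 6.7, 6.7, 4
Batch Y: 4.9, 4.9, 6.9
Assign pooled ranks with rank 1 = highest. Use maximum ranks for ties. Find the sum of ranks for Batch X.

Sorted (descending): 8, 6.9, 6.7, 6.7, 4.9, 4.9, 4
The 2 values of 6.7 occupy positions 3–4 → each gets rank 4.
The 2 values of 4.9 occupy positions 5–6 → each gets rank 6.
Batch X values → pooled ranks: 8→1, 6.7→4, 6.7→4, 4→7
Rank sum = 1 + 4 + 4 + 7 = 16

16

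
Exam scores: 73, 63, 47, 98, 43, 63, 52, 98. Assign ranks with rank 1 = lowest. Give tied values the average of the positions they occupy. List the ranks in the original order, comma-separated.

Sorted (ascending): 43, 47, 52, 63, 63, 73, 98, 98
The 2 values of 63 occupy positions 4–5 → average rank (4+5)/2 = 4.5.
The 2 values of 98 occupy positions 7–8 → average rank (7+8)/2 = 7.5.

6, 4.5, 2, 7.5, 1, 4.5, 3, 7.5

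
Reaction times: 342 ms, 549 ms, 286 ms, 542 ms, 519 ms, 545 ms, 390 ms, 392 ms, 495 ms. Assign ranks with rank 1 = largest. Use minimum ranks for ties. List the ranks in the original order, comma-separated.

Sorted (descending): 549, 545, 542, 519, 495, 392, 390, 342, 286
No ties — each value takes its position as its rank.

8, 1, 9, 3, 4, 2, 7, 6, 5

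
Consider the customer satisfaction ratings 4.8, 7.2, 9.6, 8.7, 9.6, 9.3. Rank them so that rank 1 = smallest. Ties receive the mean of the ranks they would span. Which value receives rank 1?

4.8

Sorted (ascending): 4.8, 7.2, 8.7, 9.3, 9.6, 9.6
The 2 values of 9.6 occupy positions 5–6 → average rank (5+6)/2 = 5.5.
Rank 1 → value 4.8.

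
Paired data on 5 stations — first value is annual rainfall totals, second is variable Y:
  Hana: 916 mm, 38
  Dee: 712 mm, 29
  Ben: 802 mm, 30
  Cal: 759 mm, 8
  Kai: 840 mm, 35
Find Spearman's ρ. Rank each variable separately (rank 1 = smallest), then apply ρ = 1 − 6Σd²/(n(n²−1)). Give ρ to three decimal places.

0.900

Ranks of variable 1: 5, 1, 3, 2, 4
Ranks of variable 2: 5, 2, 3, 1, 4
d = r₁ − r₂: 0, -1, 0, 1, 0
d²: 0, 1, 0, 1, 0; Σd² = 2
ρ = 1 − 6·2/(5·24) = 1 − 12/120 = 0.900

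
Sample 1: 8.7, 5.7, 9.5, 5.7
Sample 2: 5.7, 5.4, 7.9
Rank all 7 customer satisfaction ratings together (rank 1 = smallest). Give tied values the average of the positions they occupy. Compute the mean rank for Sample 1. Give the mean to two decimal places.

4.75

Sorted (ascending): 5.4, 5.7, 5.7, 5.7, 7.9, 8.7, 9.5
The 3 values of 5.7 occupy positions 2–4 → average rank 3.
Sample 1 values → pooled ranks: 8.7→6, 5.7→3, 9.5→7, 5.7→3
Mean rank = (6 + 3 + 7 + 3) / 4 = 4.75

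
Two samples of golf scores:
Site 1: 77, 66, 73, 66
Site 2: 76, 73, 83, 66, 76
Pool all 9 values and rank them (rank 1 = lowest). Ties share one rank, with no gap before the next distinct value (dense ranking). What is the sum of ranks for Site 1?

8

Sorted (ascending): 66, 66, 66, 73, 73, 76, 76, 77, 83
The 3 values of 66 share dense rank 1.
The 2 values of 73 share dense rank 2.
The 2 values of 76 share dense rank 3.
Remaining distinct values take the next consecutive integers.
Site 1 values → pooled ranks: 77→4, 66→1, 73→2, 66→1
Rank sum = 4 + 1 + 2 + 1 = 8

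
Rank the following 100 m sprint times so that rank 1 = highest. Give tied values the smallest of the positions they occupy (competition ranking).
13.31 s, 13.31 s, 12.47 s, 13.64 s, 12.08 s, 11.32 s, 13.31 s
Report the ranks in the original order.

Sorted (descending): 13.64, 13.31, 13.31, 13.31, 12.47, 12.08, 11.32
The 3 values of 13.31 occupy positions 2–4 → each gets rank 2.

2, 2, 5, 1, 6, 7, 2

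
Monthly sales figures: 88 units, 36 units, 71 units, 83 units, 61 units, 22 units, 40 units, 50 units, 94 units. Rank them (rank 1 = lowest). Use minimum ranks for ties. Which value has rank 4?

50

Sorted (ascending): 22, 36, 40, 50, 61, 71, 83, 88, 94
No ties — each value takes its position as its rank.
Rank 4 → value 50.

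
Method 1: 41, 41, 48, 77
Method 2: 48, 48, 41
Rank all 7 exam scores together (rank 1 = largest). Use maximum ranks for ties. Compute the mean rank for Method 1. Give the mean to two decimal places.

Sorted (descending): 77, 48, 48, 48, 41, 41, 41
The 3 values of 48 occupy positions 2–4 → each gets rank 4.
The 3 values of 41 occupy positions 5–7 → each gets rank 7.
Method 1 values → pooled ranks: 41→7, 41→7, 48→4, 77→1
Mean rank = (7 + 7 + 4 + 1) / 4 = 4.75

4.75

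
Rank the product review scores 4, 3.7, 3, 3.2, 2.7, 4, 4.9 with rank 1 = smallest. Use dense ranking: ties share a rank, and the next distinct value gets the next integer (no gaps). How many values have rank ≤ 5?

Sorted (ascending): 2.7, 3, 3.2, 3.7, 4, 4, 4.9
The 2 values of 4 share dense rank 5.
Remaining distinct values take the next consecutive integers.
Ranks ≤ 5: {1, 2, 3, 4, 5, 5} → 6 values.

6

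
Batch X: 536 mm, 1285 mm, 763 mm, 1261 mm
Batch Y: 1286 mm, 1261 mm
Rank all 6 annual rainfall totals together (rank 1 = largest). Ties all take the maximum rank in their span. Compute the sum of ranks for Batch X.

Sorted (descending): 1286, 1285, 1261, 1261, 763, 536
The 2 values of 1261 occupy positions 3–4 → each gets rank 4.
Batch X values → pooled ranks: 536→6, 1285→2, 763→5, 1261→4
Rank sum = 6 + 2 + 5 + 4 = 17

17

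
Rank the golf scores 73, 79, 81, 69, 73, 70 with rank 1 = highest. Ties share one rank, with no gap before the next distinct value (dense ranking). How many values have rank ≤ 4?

5

Sorted (descending): 81, 79, 73, 73, 70, 69
The 2 values of 73 share dense rank 3.
Remaining distinct values take the next consecutive integers.
Ranks ≤ 4: {1, 2, 3, 3, 4} → 5 values.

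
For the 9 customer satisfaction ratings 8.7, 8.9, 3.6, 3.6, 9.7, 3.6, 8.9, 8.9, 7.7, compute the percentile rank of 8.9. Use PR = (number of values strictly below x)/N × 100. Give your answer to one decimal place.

55.6

N = 9.
Strictly below 8.9: 5. Equal to 8.9: 3.
PR = 5/9 × 100 = 55.6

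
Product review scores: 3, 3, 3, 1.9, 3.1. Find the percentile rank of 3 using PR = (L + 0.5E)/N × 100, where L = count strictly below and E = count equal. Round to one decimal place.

N = 5.
Strictly below 3: 1. Equal to 3: 3.
PR = (1 + 0.5·3)/5 × 100 = 50.0

50.0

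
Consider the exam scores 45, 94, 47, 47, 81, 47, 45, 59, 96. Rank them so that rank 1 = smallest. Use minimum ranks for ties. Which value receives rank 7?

Sorted (ascending): 45, 45, 47, 47, 47, 59, 81, 94, 96
The 2 values of 45 occupy positions 1–2 → each gets rank 1.
The 3 values of 47 occupy positions 3–5 → each gets rank 3.
Rank 7 → value 81.

81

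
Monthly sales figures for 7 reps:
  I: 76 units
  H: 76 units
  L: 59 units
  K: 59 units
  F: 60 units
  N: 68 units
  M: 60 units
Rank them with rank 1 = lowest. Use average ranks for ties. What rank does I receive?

6.5

Sorted (ascending): 59, 59, 60, 60, 68, 76, 76
The 2 values of 59 occupy positions 1–2 → average rank (1+2)/2 = 1.5.
The 2 values of 60 occupy positions 3–4 → average rank (3+4)/2 = 3.5.
The 2 values of 76 occupy positions 6–7 → average rank (6+7)/2 = 6.5.
I has value 76 units → rank 6.5.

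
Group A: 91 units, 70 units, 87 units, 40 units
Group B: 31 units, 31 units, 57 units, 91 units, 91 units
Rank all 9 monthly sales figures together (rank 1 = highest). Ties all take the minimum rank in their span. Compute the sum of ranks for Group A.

Sorted (descending): 91, 91, 91, 87, 70, 57, 40, 31, 31
The 3 values of 91 occupy positions 1–3 → each gets rank 1.
The 2 values of 31 occupy positions 8–9 → each gets rank 8.
Group A values → pooled ranks: 91→1, 70→5, 87→4, 40→7
Rank sum = 1 + 5 + 4 + 7 = 17

17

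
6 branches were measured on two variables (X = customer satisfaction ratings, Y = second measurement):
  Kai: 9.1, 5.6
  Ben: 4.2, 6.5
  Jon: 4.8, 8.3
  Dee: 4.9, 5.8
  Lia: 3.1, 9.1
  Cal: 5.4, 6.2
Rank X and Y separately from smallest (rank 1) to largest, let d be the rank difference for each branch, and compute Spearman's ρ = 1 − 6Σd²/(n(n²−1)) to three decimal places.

-0.886

Ranks of variable 1: 6, 2, 3, 4, 1, 5
Ranks of variable 2: 1, 4, 5, 2, 6, 3
d = r₁ − r₂: 5, -2, -2, 2, -5, 2
d²: 25, 4, 4, 4, 25, 4; Σd² = 66
ρ = 1 − 6·66/(6·35) = 1 − 396/210 = -0.886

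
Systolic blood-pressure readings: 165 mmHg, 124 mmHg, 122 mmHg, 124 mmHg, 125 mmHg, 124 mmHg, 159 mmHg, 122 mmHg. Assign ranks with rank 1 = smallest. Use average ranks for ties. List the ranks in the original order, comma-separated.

Sorted (ascending): 122, 122, 124, 124, 124, 125, 159, 165
The 2 values of 122 occupy positions 1–2 → average rank (1+2)/2 = 1.5.
The 3 values of 124 occupy positions 3–5 → average rank 4.

8, 4, 1.5, 4, 6, 4, 7, 1.5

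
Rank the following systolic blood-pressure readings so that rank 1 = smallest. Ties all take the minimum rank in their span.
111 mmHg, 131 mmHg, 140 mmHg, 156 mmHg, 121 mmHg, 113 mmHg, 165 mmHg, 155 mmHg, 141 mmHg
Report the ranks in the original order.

Sorted (ascending): 111, 113, 121, 131, 140, 141, 155, 156, 165
No ties — each value takes its position as its rank.

1, 4, 5, 8, 3, 2, 9, 7, 6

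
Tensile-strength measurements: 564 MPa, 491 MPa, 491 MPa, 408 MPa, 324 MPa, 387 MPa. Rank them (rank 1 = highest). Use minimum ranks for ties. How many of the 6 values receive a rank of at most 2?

3

Sorted (descending): 564, 491, 491, 408, 387, 324
The 2 values of 491 occupy positions 2–3 → each gets rank 2.
Ranks ≤ 2: {1, 2, 2} → 3 values.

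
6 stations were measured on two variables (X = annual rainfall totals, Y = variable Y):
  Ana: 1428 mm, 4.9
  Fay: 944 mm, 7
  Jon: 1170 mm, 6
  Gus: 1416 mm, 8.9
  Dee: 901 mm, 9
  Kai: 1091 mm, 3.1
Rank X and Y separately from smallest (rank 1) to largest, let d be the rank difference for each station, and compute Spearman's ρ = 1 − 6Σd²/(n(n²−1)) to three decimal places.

Ranks of variable 1: 6, 2, 4, 5, 1, 3
Ranks of variable 2: 2, 4, 3, 5, 6, 1
d = r₁ − r₂: 4, -2, 1, 0, -5, 2
d²: 16, 4, 1, 0, 25, 4; Σd² = 50
ρ = 1 − 6·50/(6·35) = 1 − 300/210 = -0.429

-0.429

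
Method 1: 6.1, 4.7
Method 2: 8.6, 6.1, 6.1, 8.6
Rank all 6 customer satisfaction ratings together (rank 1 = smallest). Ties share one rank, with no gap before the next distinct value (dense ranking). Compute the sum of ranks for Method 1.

Sorted (ascending): 4.7, 6.1, 6.1, 6.1, 8.6, 8.6
The 3 values of 6.1 share dense rank 2.
The 2 values of 8.6 share dense rank 3.
Remaining distinct values take the next consecutive integers.
Method 1 values → pooled ranks: 6.1→2, 4.7→1
Rank sum = 2 + 1 = 3

3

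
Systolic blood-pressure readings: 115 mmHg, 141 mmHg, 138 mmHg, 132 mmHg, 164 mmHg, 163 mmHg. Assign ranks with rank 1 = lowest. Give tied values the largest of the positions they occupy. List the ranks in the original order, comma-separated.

Sorted (ascending): 115, 132, 138, 141, 163, 164
No ties — each value takes its position as its rank.

1, 4, 3, 2, 6, 5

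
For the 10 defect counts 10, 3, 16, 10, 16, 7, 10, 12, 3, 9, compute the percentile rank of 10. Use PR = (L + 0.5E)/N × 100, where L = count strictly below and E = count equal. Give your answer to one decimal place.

N = 10.
Strictly below 10: 4. Equal to 10: 3.
PR = (4 + 0.5·3)/10 × 100 = 55.0

55.0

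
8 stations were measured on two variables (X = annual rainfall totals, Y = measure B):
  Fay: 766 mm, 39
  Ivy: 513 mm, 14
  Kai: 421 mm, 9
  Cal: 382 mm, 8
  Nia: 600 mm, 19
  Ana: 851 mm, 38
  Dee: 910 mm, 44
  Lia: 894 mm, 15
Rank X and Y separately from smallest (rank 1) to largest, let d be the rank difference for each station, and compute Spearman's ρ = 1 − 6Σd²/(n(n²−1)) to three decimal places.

0.833

Ranks of variable 1: 5, 3, 2, 1, 4, 6, 8, 7
Ranks of variable 2: 7, 3, 2, 1, 5, 6, 8, 4
d = r₁ − r₂: -2, 0, 0, 0, -1, 0, 0, 3
d²: 4, 0, 0, 0, 1, 0, 0, 9; Σd² = 14
ρ = 1 − 6·14/(8·63) = 1 − 84/504 = 0.833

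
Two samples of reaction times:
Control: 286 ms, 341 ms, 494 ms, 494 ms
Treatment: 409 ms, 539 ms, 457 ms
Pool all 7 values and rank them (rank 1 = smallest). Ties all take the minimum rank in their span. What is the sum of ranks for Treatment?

14

Sorted (ascending): 286, 341, 409, 457, 494, 494, 539
The 2 values of 494 occupy positions 5–6 → each gets rank 5.
Treatment values → pooled ranks: 409→3, 539→7, 457→4
Rank sum = 3 + 7 + 4 = 14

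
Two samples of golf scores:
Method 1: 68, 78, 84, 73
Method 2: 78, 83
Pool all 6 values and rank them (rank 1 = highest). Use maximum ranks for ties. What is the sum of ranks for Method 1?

16

Sorted (descending): 84, 83, 78, 78, 73, 68
The 2 values of 78 occupy positions 3–4 → each gets rank 4.
Method 1 values → pooled ranks: 68→6, 78→4, 84→1, 73→5
Rank sum = 6 + 4 + 1 + 5 = 16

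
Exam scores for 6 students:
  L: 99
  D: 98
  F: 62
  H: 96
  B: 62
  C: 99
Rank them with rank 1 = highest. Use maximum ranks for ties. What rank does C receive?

Sorted (descending): 99, 99, 98, 96, 62, 62
The 2 values of 99 occupy positions 1–2 → each gets rank 2.
The 2 values of 62 occupy positions 5–6 → each gets rank 6.
C has value 99 → rank 2.

2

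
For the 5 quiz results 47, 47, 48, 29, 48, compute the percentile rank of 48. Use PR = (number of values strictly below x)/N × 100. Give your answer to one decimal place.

60.0

N = 5.
Strictly below 48: 3. Equal to 48: 2.
PR = 3/5 × 100 = 60.0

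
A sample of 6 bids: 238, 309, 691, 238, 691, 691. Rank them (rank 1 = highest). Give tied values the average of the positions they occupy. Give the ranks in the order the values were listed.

5.5, 4, 2, 5.5, 2, 2

Sorted (descending): 691, 691, 691, 309, 238, 238
The 3 values of 691 occupy positions 1–3 → average rank 2.
The 2 values of 238 occupy positions 5–6 → average rank (5+6)/2 = 5.5.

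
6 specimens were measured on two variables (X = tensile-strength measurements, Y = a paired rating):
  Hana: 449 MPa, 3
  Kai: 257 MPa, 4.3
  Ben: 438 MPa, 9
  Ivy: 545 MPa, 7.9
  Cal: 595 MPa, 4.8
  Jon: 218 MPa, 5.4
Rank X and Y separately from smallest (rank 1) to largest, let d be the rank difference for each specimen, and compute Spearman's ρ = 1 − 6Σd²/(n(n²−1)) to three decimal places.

-0.029

Ranks of variable 1: 4, 2, 3, 5, 6, 1
Ranks of variable 2: 1, 2, 6, 5, 3, 4
d = r₁ − r₂: 3, 0, -3, 0, 3, -3
d²: 9, 0, 9, 0, 9, 9; Σd² = 36
ρ = 1 − 6·36/(6·35) = 1 − 216/210 = -0.029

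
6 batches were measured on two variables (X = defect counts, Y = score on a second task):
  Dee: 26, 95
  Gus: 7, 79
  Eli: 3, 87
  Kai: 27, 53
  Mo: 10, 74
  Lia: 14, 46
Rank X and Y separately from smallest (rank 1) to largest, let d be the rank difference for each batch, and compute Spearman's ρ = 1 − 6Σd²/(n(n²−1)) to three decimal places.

-0.314

Ranks of variable 1: 5, 2, 1, 6, 3, 4
Ranks of variable 2: 6, 4, 5, 2, 3, 1
d = r₁ − r₂: -1, -2, -4, 4, 0, 3
d²: 1, 4, 16, 16, 0, 9; Σd² = 46
ρ = 1 − 6·46/(6·35) = 1 − 276/210 = -0.314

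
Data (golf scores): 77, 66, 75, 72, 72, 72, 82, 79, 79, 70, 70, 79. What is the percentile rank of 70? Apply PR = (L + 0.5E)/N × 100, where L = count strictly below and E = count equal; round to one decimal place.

N = 12.
Strictly below 70: 1. Equal to 70: 2.
PR = (1 + 0.5·2)/12 × 100 = 16.7

16.7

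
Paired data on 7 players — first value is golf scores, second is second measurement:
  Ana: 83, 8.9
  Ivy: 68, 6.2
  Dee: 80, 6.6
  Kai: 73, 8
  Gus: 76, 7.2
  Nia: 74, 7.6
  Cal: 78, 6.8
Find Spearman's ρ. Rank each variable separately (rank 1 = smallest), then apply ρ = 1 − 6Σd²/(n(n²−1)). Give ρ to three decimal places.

0.286

Ranks of variable 1: 7, 1, 6, 2, 4, 3, 5
Ranks of variable 2: 7, 1, 2, 6, 4, 5, 3
d = r₁ − r₂: 0, 0, 4, -4, 0, -2, 2
d²: 0, 0, 16, 16, 0, 4, 4; Σd² = 40
ρ = 1 − 6·40/(7·48) = 1 − 240/336 = 0.286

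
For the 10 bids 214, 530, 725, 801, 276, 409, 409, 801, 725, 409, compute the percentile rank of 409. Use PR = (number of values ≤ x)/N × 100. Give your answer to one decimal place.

50.0

N = 10.
Strictly below 409: 2. Equal to 409: 3.
PR = 5/10 × 100 = 50.0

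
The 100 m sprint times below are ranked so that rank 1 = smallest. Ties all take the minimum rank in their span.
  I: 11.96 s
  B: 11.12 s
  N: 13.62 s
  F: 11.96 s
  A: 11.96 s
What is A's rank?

2

Sorted (ascending): 11.12, 11.96, 11.96, 11.96, 13.62
The 3 values of 11.96 occupy positions 2–4 → each gets rank 2.
A has value 11.96 s → rank 2.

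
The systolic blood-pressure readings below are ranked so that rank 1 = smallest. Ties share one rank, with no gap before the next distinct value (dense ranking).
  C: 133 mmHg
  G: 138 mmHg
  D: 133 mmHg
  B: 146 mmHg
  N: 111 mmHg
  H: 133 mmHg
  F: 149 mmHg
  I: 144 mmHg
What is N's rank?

1

Sorted (ascending): 111, 133, 133, 133, 138, 144, 146, 149
The 3 values of 133 share dense rank 2.
Remaining distinct values take the next consecutive integers.
N has value 111 mmHg → rank 1.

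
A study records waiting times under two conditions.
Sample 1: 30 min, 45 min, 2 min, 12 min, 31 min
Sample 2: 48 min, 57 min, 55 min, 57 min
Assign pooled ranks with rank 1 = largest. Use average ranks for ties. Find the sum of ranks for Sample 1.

Sorted (descending): 57, 57, 55, 48, 45, 31, 30, 12, 2
The 2 values of 57 occupy positions 1–2 → average rank (1+2)/2 = 1.5.
Sample 1 values → pooled ranks: 30→7, 45→5, 2→9, 12→8, 31→6
Rank sum = 7 + 5 + 9 + 8 + 6 = 35

35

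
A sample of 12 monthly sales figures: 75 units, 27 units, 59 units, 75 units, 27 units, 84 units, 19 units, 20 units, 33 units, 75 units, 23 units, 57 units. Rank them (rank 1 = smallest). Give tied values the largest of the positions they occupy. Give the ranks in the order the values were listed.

Sorted (ascending): 19, 20, 23, 27, 27, 33, 57, 59, 75, 75, 75, 84
The 2 values of 27 occupy positions 4–5 → each gets rank 5.
The 3 values of 75 occupy positions 9–11 → each gets rank 11.

11, 5, 8, 11, 5, 12, 1, 2, 6, 11, 3, 7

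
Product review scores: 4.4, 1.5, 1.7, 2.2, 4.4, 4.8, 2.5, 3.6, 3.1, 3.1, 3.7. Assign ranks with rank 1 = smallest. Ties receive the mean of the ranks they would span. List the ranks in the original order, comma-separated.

Sorted (ascending): 1.5, 1.7, 2.2, 2.5, 3.1, 3.1, 3.6, 3.7, 4.4, 4.4, 4.8
The 2 values of 3.1 occupy positions 5–6 → average rank (5+6)/2 = 5.5.
The 2 values of 4.4 occupy positions 9–10 → average rank (9+10)/2 = 9.5.

9.5, 1, 2, 3, 9.5, 11, 4, 7, 5.5, 5.5, 8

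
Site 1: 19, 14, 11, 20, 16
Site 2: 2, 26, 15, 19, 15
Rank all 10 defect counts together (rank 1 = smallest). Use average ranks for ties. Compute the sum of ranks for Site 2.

27.5

Sorted (ascending): 2, 11, 14, 15, 15, 16, 19, 19, 20, 26
The 2 values of 15 occupy positions 4–5 → average rank (4+5)/2 = 4.5.
The 2 values of 19 occupy positions 7–8 → average rank (7+8)/2 = 7.5.
Site 2 values → pooled ranks: 2→1, 26→10, 15→4.5, 19→7.5, 15→4.5
Rank sum = 1 + 10 + 4.5 + 7.5 + 4.5 = 27.5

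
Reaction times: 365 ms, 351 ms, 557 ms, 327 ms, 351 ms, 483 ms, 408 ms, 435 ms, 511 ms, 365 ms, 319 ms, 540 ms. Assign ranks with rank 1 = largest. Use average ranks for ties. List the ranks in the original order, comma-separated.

7.5, 9.5, 1, 11, 9.5, 4, 6, 5, 3, 7.5, 12, 2

Sorted (descending): 557, 540, 511, 483, 435, 408, 365, 365, 351, 351, 327, 319
The 2 values of 365 occupy positions 7–8 → average rank (7+8)/2 = 7.5.
The 2 values of 351 occupy positions 9–10 → average rank (9+10)/2 = 9.5.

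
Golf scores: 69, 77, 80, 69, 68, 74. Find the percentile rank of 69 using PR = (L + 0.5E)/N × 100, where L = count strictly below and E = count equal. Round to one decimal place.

N = 6.
Strictly below 69: 1. Equal to 69: 2.
PR = (1 + 0.5·2)/6 × 100 = 33.3

33.3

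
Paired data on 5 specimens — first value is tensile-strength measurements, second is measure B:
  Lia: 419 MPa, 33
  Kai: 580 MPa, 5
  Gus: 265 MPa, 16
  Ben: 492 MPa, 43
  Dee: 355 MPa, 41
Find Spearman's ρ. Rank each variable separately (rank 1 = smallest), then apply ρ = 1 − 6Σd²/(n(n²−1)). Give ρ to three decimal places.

-0.100

Ranks of variable 1: 3, 5, 1, 4, 2
Ranks of variable 2: 3, 1, 2, 5, 4
d = r₁ − r₂: 0, 4, -1, -1, -2
d²: 0, 16, 1, 1, 4; Σd² = 22
ρ = 1 − 6·22/(5·24) = 1 − 132/120 = -0.100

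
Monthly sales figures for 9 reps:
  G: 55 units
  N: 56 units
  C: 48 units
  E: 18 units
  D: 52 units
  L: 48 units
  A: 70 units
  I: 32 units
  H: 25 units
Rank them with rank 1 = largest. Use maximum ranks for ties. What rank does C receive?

Sorted (descending): 70, 56, 55, 52, 48, 48, 32, 25, 18
The 2 values of 48 occupy positions 5–6 → each gets rank 6.
C has value 48 units → rank 6.

6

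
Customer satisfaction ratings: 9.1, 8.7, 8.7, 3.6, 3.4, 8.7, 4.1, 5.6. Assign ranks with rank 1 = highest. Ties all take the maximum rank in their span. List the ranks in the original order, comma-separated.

1, 4, 4, 7, 8, 4, 6, 5

Sorted (descending): 9.1, 8.7, 8.7, 8.7, 5.6, 4.1, 3.6, 3.4
The 3 values of 8.7 occupy positions 2–4 → each gets rank 4.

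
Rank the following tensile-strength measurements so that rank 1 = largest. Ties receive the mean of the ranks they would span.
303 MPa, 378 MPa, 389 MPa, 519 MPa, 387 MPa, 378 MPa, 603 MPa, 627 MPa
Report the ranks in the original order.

Sorted (descending): 627, 603, 519, 389, 387, 378, 378, 303
The 2 values of 378 occupy positions 6–7 → average rank (6+7)/2 = 6.5.

8, 6.5, 4, 3, 5, 6.5, 2, 1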